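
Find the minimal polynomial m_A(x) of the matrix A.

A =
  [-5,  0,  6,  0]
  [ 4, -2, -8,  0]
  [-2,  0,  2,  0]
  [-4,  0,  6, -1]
x^2 + 3*x + 2

The characteristic polynomial is χ_A(x) = (x + 1)^2*(x + 2)^2, so the eigenvalues are known. The minimal polynomial is
  m_A(x) = Π_λ (x − λ)^{k_λ}
where k_λ is the size of the *largest* Jordan block for λ (equivalently, the smallest k with (A − λI)^k v = 0 for every generalised eigenvector v of λ).

  λ = -2: largest Jordan block has size 1, contributing (x + 2)
  λ = -1: largest Jordan block has size 1, contributing (x + 1)

So m_A(x) = (x + 1)*(x + 2) = x^2 + 3*x + 2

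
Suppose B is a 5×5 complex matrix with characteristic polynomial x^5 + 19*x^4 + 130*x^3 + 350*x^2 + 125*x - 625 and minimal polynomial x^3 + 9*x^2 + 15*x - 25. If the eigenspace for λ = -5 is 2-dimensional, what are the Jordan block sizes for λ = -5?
Block sizes for λ = -5: [2, 2]

Step 1 — from the characteristic polynomial, algebraic multiplicity of λ = -5 is 4. From dim ker(B − (-5)·I) = 2, there are exactly 2 Jordan blocks for λ = -5.
Step 2 — from the minimal polynomial, the factor (x + 5)^2 tells us the largest block for λ = -5 has size 2.
Step 3 — with total size 4, 2 blocks, and largest block 2, the block sizes (in nonincreasing order) are [2, 2].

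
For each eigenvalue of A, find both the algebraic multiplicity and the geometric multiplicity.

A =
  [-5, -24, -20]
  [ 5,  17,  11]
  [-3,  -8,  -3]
λ = 3: alg = 3, geom = 1

Step 1 — factor the characteristic polynomial to read off the algebraic multiplicities:
  χ_A(x) = (x - 3)^3

Step 2 — compute geometric multiplicities via the rank-nullity identity g(λ) = n − rank(A − λI):
  rank(A − (3)·I) = 2, so dim ker(A − (3)·I) = n − 2 = 1

Summary:
  λ = 3: algebraic multiplicity = 3, geometric multiplicity = 1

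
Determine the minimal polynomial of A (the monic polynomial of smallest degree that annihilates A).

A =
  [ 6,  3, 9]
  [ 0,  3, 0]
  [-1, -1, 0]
x^2 - 6*x + 9

The characteristic polynomial is χ_A(x) = (x - 3)^3, so the eigenvalues are known. The minimal polynomial is
  m_A(x) = Π_λ (x − λ)^{k_λ}
where k_λ is the size of the *largest* Jordan block for λ (equivalently, the smallest k with (A − λI)^k v = 0 for every generalised eigenvector v of λ).

  λ = 3: largest Jordan block has size 2, contributing (x − 3)^2

So m_A(x) = (x - 3)^2 = x^2 - 6*x + 9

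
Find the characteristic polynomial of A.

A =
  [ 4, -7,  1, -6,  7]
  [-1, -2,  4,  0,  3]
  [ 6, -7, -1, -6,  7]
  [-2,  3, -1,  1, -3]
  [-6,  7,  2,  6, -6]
x^5 + 4*x^4 + x^3 - 10*x^2 - 4*x + 8

Expanding det(x·I − A) (e.g. by cofactor expansion or by noting that A is similar to its Jordan form J, which has the same characteristic polynomial as A) gives
  χ_A(x) = x^5 + 4*x^4 + x^3 - 10*x^2 - 4*x + 8
which factors as (x - 1)^2*(x + 2)^3. The eigenvalues (with algebraic multiplicities) are λ = -2 with multiplicity 3, λ = 1 with multiplicity 2.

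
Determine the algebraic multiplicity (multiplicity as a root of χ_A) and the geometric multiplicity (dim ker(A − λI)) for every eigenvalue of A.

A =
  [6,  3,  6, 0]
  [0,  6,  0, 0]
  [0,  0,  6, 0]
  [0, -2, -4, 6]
λ = 6: alg = 4, geom = 3

Step 1 — factor the characteristic polynomial to read off the algebraic multiplicities:
  χ_A(x) = (x - 6)^4

Step 2 — compute geometric multiplicities via the rank-nullity identity g(λ) = n − rank(A − λI):
  rank(A − (6)·I) = 1, so dim ker(A − (6)·I) = n − 1 = 3

Summary:
  λ = 6: algebraic multiplicity = 4, geometric multiplicity = 3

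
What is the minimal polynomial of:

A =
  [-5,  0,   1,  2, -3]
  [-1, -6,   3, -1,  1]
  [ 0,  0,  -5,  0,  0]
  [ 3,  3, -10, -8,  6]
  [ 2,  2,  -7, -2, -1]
x^3 + 15*x^2 + 75*x + 125

The characteristic polynomial is χ_A(x) = (x + 5)^5, so the eigenvalues are known. The minimal polynomial is
  m_A(x) = Π_λ (x − λ)^{k_λ}
where k_λ is the size of the *largest* Jordan block for λ (equivalently, the smallest k with (A − λI)^k v = 0 for every generalised eigenvector v of λ).

  λ = -5: largest Jordan block has size 3, contributing (x + 5)^3

So m_A(x) = (x + 5)^3 = x^3 + 15*x^2 + 75*x + 125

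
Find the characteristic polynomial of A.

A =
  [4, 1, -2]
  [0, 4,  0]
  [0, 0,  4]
x^3 - 12*x^2 + 48*x - 64

Expanding det(x·I − A) (e.g. by cofactor expansion or by noting that A is similar to its Jordan form J, which has the same characteristic polynomial as A) gives
  χ_A(x) = x^3 - 12*x^2 + 48*x - 64
which factors as (x - 4)^3. The eigenvalues (with algebraic multiplicities) are λ = 4 with multiplicity 3.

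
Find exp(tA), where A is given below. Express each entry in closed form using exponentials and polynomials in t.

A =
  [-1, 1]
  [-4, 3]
e^{tA} =
  [-2*t*exp(t) + exp(t), t*exp(t)]
  [-4*t*exp(t), 2*t*exp(t) + exp(t)]

Strategy: write A = P · J · P⁻¹ where J is a Jordan canonical form, so e^{tA} = P · e^{tJ} · P⁻¹, and e^{tJ} can be computed block-by-block.

A has Jordan form
J =
  [1, 1]
  [0, 1]
(up to reordering of blocks).

Per-block formulas:
  For a 2×2 Jordan block J_2(1): exp(t · J_2(1)) = e^(1t)·(I + t·N), where N is the 2×2 nilpotent shift.

After assembling e^{tJ} and conjugating by P, we get:

e^{tA} =
  [-2*t*exp(t) + exp(t), t*exp(t)]
  [-4*t*exp(t), 2*t*exp(t) + exp(t)]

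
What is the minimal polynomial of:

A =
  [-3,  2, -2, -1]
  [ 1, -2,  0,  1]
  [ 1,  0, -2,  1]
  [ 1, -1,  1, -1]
x^3 + 6*x^2 + 12*x + 8

The characteristic polynomial is χ_A(x) = (x + 2)^4, so the eigenvalues are known. The minimal polynomial is
  m_A(x) = Π_λ (x − λ)^{k_λ}
where k_λ is the size of the *largest* Jordan block for λ (equivalently, the smallest k with (A − λI)^k v = 0 for every generalised eigenvector v of λ).

  λ = -2: largest Jordan block has size 3, contributing (x + 2)^3

So m_A(x) = (x + 2)^3 = x^3 + 6*x^2 + 12*x + 8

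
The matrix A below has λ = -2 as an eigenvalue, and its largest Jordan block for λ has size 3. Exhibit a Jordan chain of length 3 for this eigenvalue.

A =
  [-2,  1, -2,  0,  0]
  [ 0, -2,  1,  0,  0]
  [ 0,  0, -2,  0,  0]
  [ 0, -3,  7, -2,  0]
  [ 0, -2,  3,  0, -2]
A Jordan chain for λ = -2 of length 3:
v_1 = (1, 0, 0, -3, -2)ᵀ
v_2 = (-2, 1, 0, 7, 3)ᵀ
v_3 = (0, 0, 1, 0, 0)ᵀ

Let N = A − (-2)·I. We want v_3 with N^3 v_3 = 0 but N^2 v_3 ≠ 0; then v_{j-1} := N · v_j for j = 3, …, 2.

Pick v_3 = (0, 0, 1, 0, 0)ᵀ.
Then v_2 = N · v_3 = (-2, 1, 0, 7, 3)ᵀ.
Then v_1 = N · v_2 = (1, 0, 0, -3, -2)ᵀ.

Sanity check: (A − (-2)·I) v_1 = (0, 0, 0, 0, 0)ᵀ = 0. ✓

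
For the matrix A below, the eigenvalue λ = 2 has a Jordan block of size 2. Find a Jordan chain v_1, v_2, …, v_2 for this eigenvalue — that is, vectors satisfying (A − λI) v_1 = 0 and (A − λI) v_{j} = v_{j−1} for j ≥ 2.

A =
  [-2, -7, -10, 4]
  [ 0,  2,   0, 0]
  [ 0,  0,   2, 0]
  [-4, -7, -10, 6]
A Jordan chain for λ = 2 of length 2:
v_1 = (-4, 0, 0, -4)ᵀ
v_2 = (1, 0, 0, 0)ᵀ

Let N = A − (2)·I. We want v_2 with N^2 v_2 = 0 but N^1 v_2 ≠ 0; then v_{j-1} := N · v_j for j = 2, …, 2.

Pick v_2 = (1, 0, 0, 0)ᵀ.
Then v_1 = N · v_2 = (-4, 0, 0, -4)ᵀ.

Sanity check: (A − (2)·I) v_1 = (0, 0, 0, 0)ᵀ = 0. ✓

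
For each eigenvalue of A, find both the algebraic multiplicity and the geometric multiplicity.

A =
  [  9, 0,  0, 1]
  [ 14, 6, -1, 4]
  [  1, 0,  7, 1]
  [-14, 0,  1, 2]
λ = 6: alg = 4, geom = 2

Step 1 — factor the characteristic polynomial to read off the algebraic multiplicities:
  χ_A(x) = (x - 6)^4

Step 2 — compute geometric multiplicities via the rank-nullity identity g(λ) = n − rank(A − λI):
  rank(A − (6)·I) = 2, so dim ker(A − (6)·I) = n − 2 = 2

Summary:
  λ = 6: algebraic multiplicity = 4, geometric multiplicity = 2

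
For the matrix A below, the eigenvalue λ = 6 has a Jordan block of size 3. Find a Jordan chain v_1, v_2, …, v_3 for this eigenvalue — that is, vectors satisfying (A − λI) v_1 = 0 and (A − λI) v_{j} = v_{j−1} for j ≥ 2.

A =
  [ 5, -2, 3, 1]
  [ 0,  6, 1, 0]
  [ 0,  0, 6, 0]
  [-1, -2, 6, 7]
A Jordan chain for λ = 6 of length 3:
v_1 = (1, 0, 0, 1)ᵀ
v_2 = (3, 1, 0, 6)ᵀ
v_3 = (0, 0, 1, 0)ᵀ

Let N = A − (6)·I. We want v_3 with N^3 v_3 = 0 but N^2 v_3 ≠ 0; then v_{j-1} := N · v_j for j = 3, …, 2.

Pick v_3 = (0, 0, 1, 0)ᵀ.
Then v_2 = N · v_3 = (3, 1, 0, 6)ᵀ.
Then v_1 = N · v_2 = (1, 0, 0, 1)ᵀ.

Sanity check: (A − (6)·I) v_1 = (0, 0, 0, 0)ᵀ = 0. ✓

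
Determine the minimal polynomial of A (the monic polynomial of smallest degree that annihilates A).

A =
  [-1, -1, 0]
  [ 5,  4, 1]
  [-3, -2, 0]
x^3 - 3*x^2 + 3*x - 1

The characteristic polynomial is χ_A(x) = (x - 1)^3, so the eigenvalues are known. The minimal polynomial is
  m_A(x) = Π_λ (x − λ)^{k_λ}
where k_λ is the size of the *largest* Jordan block for λ (equivalently, the smallest k with (A − λI)^k v = 0 for every generalised eigenvector v of λ).

  λ = 1: largest Jordan block has size 3, contributing (x − 1)^3

So m_A(x) = (x - 1)^3 = x^3 - 3*x^2 + 3*x - 1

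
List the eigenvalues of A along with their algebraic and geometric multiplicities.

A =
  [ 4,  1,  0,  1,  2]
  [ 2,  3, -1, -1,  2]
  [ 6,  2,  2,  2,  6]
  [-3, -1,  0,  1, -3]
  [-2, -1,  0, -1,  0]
λ = 2: alg = 5, geom = 2

Step 1 — factor the characteristic polynomial to read off the algebraic multiplicities:
  χ_A(x) = (x - 2)^5

Step 2 — compute geometric multiplicities via the rank-nullity identity g(λ) = n − rank(A − λI):
  rank(A − (2)·I) = 3, so dim ker(A − (2)·I) = n − 3 = 2

Summary:
  λ = 2: algebraic multiplicity = 5, geometric multiplicity = 2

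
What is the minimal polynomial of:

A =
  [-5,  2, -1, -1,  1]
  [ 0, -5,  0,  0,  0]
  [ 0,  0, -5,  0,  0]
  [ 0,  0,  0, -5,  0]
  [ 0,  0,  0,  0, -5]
x^2 + 10*x + 25

The characteristic polynomial is χ_A(x) = (x + 5)^5, so the eigenvalues are known. The minimal polynomial is
  m_A(x) = Π_λ (x − λ)^{k_λ}
where k_λ is the size of the *largest* Jordan block for λ (equivalently, the smallest k with (A − λI)^k v = 0 for every generalised eigenvector v of λ).

  λ = -5: largest Jordan block has size 2, contributing (x + 5)^2

So m_A(x) = (x + 5)^2 = x^2 + 10*x + 25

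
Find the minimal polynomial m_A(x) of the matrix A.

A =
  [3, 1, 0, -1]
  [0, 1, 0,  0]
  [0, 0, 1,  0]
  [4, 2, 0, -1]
x^2 - 2*x + 1

The characteristic polynomial is χ_A(x) = (x - 1)^4, so the eigenvalues are known. The minimal polynomial is
  m_A(x) = Π_λ (x − λ)^{k_λ}
where k_λ is the size of the *largest* Jordan block for λ (equivalently, the smallest k with (A − λI)^k v = 0 for every generalised eigenvector v of λ).

  λ = 1: largest Jordan block has size 2, contributing (x − 1)^2

So m_A(x) = (x - 1)^2 = x^2 - 2*x + 1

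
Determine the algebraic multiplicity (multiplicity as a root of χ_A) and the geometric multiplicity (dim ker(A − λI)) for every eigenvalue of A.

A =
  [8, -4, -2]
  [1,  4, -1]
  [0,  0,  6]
λ = 6: alg = 3, geom = 2

Step 1 — factor the characteristic polynomial to read off the algebraic multiplicities:
  χ_A(x) = (x - 6)^3

Step 2 — compute geometric multiplicities via the rank-nullity identity g(λ) = n − rank(A − λI):
  rank(A − (6)·I) = 1, so dim ker(A − (6)·I) = n − 1 = 2

Summary:
  λ = 6: algebraic multiplicity = 3, geometric multiplicity = 2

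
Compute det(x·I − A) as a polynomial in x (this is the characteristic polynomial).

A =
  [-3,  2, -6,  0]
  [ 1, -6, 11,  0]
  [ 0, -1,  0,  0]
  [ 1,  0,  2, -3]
x^4 + 12*x^3 + 54*x^2 + 108*x + 81

Expanding det(x·I − A) (e.g. by cofactor expansion or by noting that A is similar to its Jordan form J, which has the same characteristic polynomial as A) gives
  χ_A(x) = x^4 + 12*x^3 + 54*x^2 + 108*x + 81
which factors as (x + 3)^4. The eigenvalues (with algebraic multiplicities) are λ = -3 with multiplicity 4.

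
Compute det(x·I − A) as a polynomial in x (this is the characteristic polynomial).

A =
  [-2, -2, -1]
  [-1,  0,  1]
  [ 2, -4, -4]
x^3 + 6*x^2 + 12*x + 8

Expanding det(x·I − A) (e.g. by cofactor expansion or by noting that A is similar to its Jordan form J, which has the same characteristic polynomial as A) gives
  χ_A(x) = x^3 + 6*x^2 + 12*x + 8
which factors as (x + 2)^3. The eigenvalues (with algebraic multiplicities) are λ = -2 with multiplicity 3.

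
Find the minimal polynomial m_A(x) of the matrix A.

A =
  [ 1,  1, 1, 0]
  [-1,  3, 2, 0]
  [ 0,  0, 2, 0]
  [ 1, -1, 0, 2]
x^3 - 6*x^2 + 12*x - 8

The characteristic polynomial is χ_A(x) = (x - 2)^4, so the eigenvalues are known. The minimal polynomial is
  m_A(x) = Π_λ (x − λ)^{k_λ}
where k_λ is the size of the *largest* Jordan block for λ (equivalently, the smallest k with (A − λI)^k v = 0 for every generalised eigenvector v of λ).

  λ = 2: largest Jordan block has size 3, contributing (x − 2)^3

So m_A(x) = (x - 2)^3 = x^3 - 6*x^2 + 12*x - 8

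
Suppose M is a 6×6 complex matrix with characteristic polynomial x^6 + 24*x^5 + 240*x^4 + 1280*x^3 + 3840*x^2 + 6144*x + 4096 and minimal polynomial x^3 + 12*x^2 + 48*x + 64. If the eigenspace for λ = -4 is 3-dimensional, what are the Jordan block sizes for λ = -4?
Block sizes for λ = -4: [3, 2, 1]

Step 1 — from the characteristic polynomial, algebraic multiplicity of λ = -4 is 6. From dim ker(M − (-4)·I) = 3, there are exactly 3 Jordan blocks for λ = -4.
Step 2 — from the minimal polynomial, the factor (x + 4)^3 tells us the largest block for λ = -4 has size 3.
Step 3 — with total size 6, 3 blocks, and largest block 3, the block sizes (in nonincreasing order) are [3, 2, 1].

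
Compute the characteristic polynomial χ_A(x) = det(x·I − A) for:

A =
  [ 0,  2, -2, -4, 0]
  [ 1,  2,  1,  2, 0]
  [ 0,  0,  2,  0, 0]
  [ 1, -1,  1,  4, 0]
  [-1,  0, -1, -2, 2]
x^5 - 10*x^4 + 40*x^3 - 80*x^2 + 80*x - 32

Expanding det(x·I − A) (e.g. by cofactor expansion or by noting that A is similar to its Jordan form J, which has the same characteristic polynomial as A) gives
  χ_A(x) = x^5 - 10*x^4 + 40*x^3 - 80*x^2 + 80*x - 32
which factors as (x - 2)^5. The eigenvalues (with algebraic multiplicities) are λ = 2 with multiplicity 5.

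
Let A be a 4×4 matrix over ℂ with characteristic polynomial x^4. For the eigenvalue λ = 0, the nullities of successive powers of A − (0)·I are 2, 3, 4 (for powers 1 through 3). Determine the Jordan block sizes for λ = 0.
Block sizes for λ = 0: [3, 1]

From the dimensions of kernels of powers, the number of Jordan blocks of size at least j is d_j − d_{j−1} where d_j = dim ker(N^j) (with d_0 = 0). Computing the differences gives [2, 1, 1].
The number of blocks of size exactly k is (#blocks of size ≥ k) − (#blocks of size ≥ k + 1), so the partition is: 1 block(s) of size 1, 1 block(s) of size 3.
In nonincreasing order the block sizes are [3, 1].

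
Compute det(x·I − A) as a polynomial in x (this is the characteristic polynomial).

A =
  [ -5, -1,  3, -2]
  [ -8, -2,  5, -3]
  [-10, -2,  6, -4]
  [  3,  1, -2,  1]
x^4

Expanding det(x·I − A) (e.g. by cofactor expansion or by noting that A is similar to its Jordan form J, which has the same characteristic polynomial as A) gives
  χ_A(x) = x^4
which factors as x^4. The eigenvalues (with algebraic multiplicities) are λ = 0 with multiplicity 4.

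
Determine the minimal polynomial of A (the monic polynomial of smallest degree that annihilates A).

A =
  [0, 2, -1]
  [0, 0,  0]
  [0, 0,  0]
x^2

The characteristic polynomial is χ_A(x) = x^3, so the eigenvalues are known. The minimal polynomial is
  m_A(x) = Π_λ (x − λ)^{k_λ}
where k_λ is the size of the *largest* Jordan block for λ (equivalently, the smallest k with (A − λI)^k v = 0 for every generalised eigenvector v of λ).

  λ = 0: largest Jordan block has size 2, contributing (x − 0)^2

So m_A(x) = x^2 = x^2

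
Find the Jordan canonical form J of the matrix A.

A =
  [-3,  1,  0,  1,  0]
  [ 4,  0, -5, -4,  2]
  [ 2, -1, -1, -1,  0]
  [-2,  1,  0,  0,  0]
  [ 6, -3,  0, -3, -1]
J_3(-1) ⊕ J_1(-1) ⊕ J_1(-1)

The characteristic polynomial is
  det(x·I − A) = x^5 + 5*x^4 + 10*x^3 + 10*x^2 + 5*x + 1 = (x + 1)^5

Eigenvalues and multiplicities (the geometric multiplicity of λ is n − rank(A − λI), which equals the number of Jordan blocks for λ):
  λ = -1: algebraic multiplicity = 5, geometric multiplicity = 3

Determining the block sizes for each eigenvalue:
  λ = -1: with am = 5 and gm = 3, the partition is not yet determined (e.g. several partitions of 5 into 3 parts exist). Let N = A − (-1)·I. Computing rank(N^1) = 2, rank(N^2) = 1, rank(N^3) = 0; the number of blocks of size ≥ j is rank(N^{j−1}) − rank(N^j), giving [3, 1, 1]. So we have 1 block(s) of size 3, 2 block(s) of size 1 → block sizes [3, 1, 1]

Assembling the blocks gives a Jordan form
J =
  [-1,  1,  0,  0,  0]
  [ 0, -1,  1,  0,  0]
  [ 0,  0, -1,  0,  0]
  [ 0,  0,  0, -1,  0]
  [ 0,  0,  0,  0, -1]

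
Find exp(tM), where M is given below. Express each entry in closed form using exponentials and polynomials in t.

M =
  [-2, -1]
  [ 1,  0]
e^{tM} =
  [-t*exp(-t) + exp(-t), -t*exp(-t)]
  [t*exp(-t), t*exp(-t) + exp(-t)]

Strategy: write M = P · J · P⁻¹ where J is a Jordan canonical form, so e^{tM} = P · e^{tJ} · P⁻¹, and e^{tJ} can be computed block-by-block.

M has Jordan form
J =
  [-1,  1]
  [ 0, -1]
(up to reordering of blocks).

Per-block formulas:
  For a 2×2 Jordan block J_2(-1): exp(t · J_2(-1)) = e^(-1t)·(I + t·N), where N is the 2×2 nilpotent shift.

After assembling e^{tJ} and conjugating by P, we get:

e^{tM} =
  [-t*exp(-t) + exp(-t), -t*exp(-t)]
  [t*exp(-t), t*exp(-t) + exp(-t)]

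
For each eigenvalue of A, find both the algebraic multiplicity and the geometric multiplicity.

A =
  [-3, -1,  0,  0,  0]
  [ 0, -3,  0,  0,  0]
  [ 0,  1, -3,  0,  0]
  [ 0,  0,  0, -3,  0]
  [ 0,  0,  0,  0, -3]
λ = -3: alg = 5, geom = 4

Step 1 — factor the characteristic polynomial to read off the algebraic multiplicities:
  χ_A(x) = (x + 3)^5

Step 2 — compute geometric multiplicities via the rank-nullity identity g(λ) = n − rank(A − λI):
  rank(A − (-3)·I) = 1, so dim ker(A − (-3)·I) = n − 1 = 4

Summary:
  λ = -3: algebraic multiplicity = 5, geometric multiplicity = 4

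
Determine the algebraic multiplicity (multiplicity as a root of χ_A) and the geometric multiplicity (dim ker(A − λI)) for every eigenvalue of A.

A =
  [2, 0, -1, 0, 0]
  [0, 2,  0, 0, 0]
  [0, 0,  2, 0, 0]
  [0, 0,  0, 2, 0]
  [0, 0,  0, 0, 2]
λ = 2: alg = 5, geom = 4

Step 1 — factor the characteristic polynomial to read off the algebraic multiplicities:
  χ_A(x) = (x - 2)^5

Step 2 — compute geometric multiplicities via the rank-nullity identity g(λ) = n − rank(A − λI):
  rank(A − (2)·I) = 1, so dim ker(A − (2)·I) = n − 1 = 4

Summary:
  λ = 2: algebraic multiplicity = 5, geometric multiplicity = 4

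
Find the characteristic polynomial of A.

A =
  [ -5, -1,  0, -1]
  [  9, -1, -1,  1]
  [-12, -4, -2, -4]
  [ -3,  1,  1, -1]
x^4 + 9*x^3 + 30*x^2 + 44*x + 24

Expanding det(x·I − A) (e.g. by cofactor expansion or by noting that A is similar to its Jordan form J, which has the same characteristic polynomial as A) gives
  χ_A(x) = x^4 + 9*x^3 + 30*x^2 + 44*x + 24
which factors as (x + 2)^3*(x + 3). The eigenvalues (with algebraic multiplicities) are λ = -3 with multiplicity 1, λ = -2 with multiplicity 3.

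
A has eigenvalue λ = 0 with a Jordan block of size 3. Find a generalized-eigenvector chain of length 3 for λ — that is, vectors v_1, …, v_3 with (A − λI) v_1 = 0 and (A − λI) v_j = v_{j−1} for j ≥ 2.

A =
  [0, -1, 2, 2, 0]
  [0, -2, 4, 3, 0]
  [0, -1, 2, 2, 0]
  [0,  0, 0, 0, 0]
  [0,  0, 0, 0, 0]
A Jordan chain for λ = 0 of length 3:
v_1 = (1, 2, 1, 0, 0)ᵀ
v_2 = (2, 3, 2, 0, 0)ᵀ
v_3 = (0, 0, 0, 1, 0)ᵀ

Let N = A − (0)·I. We want v_3 with N^3 v_3 = 0 but N^2 v_3 ≠ 0; then v_{j-1} := N · v_j for j = 3, …, 2.

Pick v_3 = (0, 0, 0, 1, 0)ᵀ.
Then v_2 = N · v_3 = (2, 3, 2, 0, 0)ᵀ.
Then v_1 = N · v_2 = (1, 2, 1, 0, 0)ᵀ.

Sanity check: (A − (0)·I) v_1 = (0, 0, 0, 0, 0)ᵀ = 0. ✓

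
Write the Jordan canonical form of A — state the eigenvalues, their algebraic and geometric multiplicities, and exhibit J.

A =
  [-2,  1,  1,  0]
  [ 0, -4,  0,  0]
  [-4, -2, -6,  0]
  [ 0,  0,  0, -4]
J_2(-4) ⊕ J_1(-4) ⊕ J_1(-4)

The characteristic polynomial is
  det(x·I − A) = x^4 + 16*x^3 + 96*x^2 + 256*x + 256 = (x + 4)^4

Eigenvalues and multiplicities (the geometric multiplicity of λ is n − rank(A − λI), which equals the number of Jordan blocks for λ):
  λ = -4: algebraic multiplicity = 4, geometric multiplicity = 3

Determining the block sizes for each eigenvalue:
  λ = -4: 3 blocks summing to 4 forces exactly one block of size 2 and the rest size 1 → block sizes [2, 1, 1]

Assembling the blocks gives a Jordan form
J =
  [-4,  1,  0,  0]
  [ 0, -4,  0,  0]
  [ 0,  0, -4,  0]
  [ 0,  0,  0, -4]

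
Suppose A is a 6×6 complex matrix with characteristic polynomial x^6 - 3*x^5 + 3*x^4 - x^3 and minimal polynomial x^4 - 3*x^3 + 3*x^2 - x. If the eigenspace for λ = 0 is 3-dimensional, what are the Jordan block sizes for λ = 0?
Block sizes for λ = 0: [1, 1, 1]

Step 1 — from the characteristic polynomial, algebraic multiplicity of λ = 0 is 3. From dim ker(A − (0)·I) = 3, there are exactly 3 Jordan blocks for λ = 0.
Step 2 — from the minimal polynomial, the factor (x − 0) tells us the largest block for λ = 0 has size 1.
Step 3 — with total size 3, 3 blocks, and largest block 1, the block sizes (in nonincreasing order) are [1, 1, 1].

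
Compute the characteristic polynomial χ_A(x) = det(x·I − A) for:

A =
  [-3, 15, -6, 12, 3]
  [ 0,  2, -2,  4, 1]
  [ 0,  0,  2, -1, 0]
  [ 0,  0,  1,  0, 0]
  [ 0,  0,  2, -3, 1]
x^5 - 2*x^4 - 6*x^3 + 20*x^2 - 19*x + 6

Expanding det(x·I − A) (e.g. by cofactor expansion or by noting that A is similar to its Jordan form J, which has the same characteristic polynomial as A) gives
  χ_A(x) = x^5 - 2*x^4 - 6*x^3 + 20*x^2 - 19*x + 6
which factors as (x - 2)*(x - 1)^3*(x + 3). The eigenvalues (with algebraic multiplicities) are λ = -3 with multiplicity 1, λ = 1 with multiplicity 3, λ = 2 with multiplicity 1.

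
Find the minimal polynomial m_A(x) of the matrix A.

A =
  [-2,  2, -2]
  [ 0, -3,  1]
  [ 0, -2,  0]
x^2 + 3*x + 2

The characteristic polynomial is χ_A(x) = (x + 1)*(x + 2)^2, so the eigenvalues are known. The minimal polynomial is
  m_A(x) = Π_λ (x − λ)^{k_λ}
where k_λ is the size of the *largest* Jordan block for λ (equivalently, the smallest k with (A − λI)^k v = 0 for every generalised eigenvector v of λ).

  λ = -2: largest Jordan block has size 1, contributing (x + 2)
  λ = -1: largest Jordan block has size 1, contributing (x + 1)

So m_A(x) = (x + 1)*(x + 2) = x^2 + 3*x + 2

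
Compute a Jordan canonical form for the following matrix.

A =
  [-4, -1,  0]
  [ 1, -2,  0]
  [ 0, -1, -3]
J_3(-3)

The characteristic polynomial is
  det(x·I − A) = x^3 + 9*x^2 + 27*x + 27 = (x + 3)^3

Eigenvalues and multiplicities (the geometric multiplicity of λ is n − rank(A − λI), which equals the number of Jordan blocks for λ):
  λ = -3: algebraic multiplicity = 3, geometric multiplicity = 1

Determining the block sizes for each eigenvalue:
  λ = -3: one block (gm = 1), so the single block has size am = 3 → block sizes [3]

Assembling the blocks gives a Jordan form
J =
  [-3,  1,  0]
  [ 0, -3,  1]
  [ 0,  0, -3]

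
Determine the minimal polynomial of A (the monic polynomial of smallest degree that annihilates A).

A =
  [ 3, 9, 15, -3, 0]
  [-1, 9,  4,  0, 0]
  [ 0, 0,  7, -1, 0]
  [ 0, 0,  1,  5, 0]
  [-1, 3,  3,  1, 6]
x^3 - 18*x^2 + 108*x - 216

The characteristic polynomial is χ_A(x) = (x - 6)^5, so the eigenvalues are known. The minimal polynomial is
  m_A(x) = Π_λ (x − λ)^{k_λ}
where k_λ is the size of the *largest* Jordan block for λ (equivalently, the smallest k with (A − λI)^k v = 0 for every generalised eigenvector v of λ).

  λ = 6: largest Jordan block has size 3, contributing (x − 6)^3

So m_A(x) = (x - 6)^3 = x^3 - 18*x^2 + 108*x - 216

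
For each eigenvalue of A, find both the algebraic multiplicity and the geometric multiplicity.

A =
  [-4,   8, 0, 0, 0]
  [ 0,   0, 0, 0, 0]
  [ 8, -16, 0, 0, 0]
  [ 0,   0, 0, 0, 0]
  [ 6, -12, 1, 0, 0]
λ = -4: alg = 1, geom = 1; λ = 0: alg = 4, geom = 3

Step 1 — factor the characteristic polynomial to read off the algebraic multiplicities:
  χ_A(x) = x^4*(x + 4)

Step 2 — compute geometric multiplicities via the rank-nullity identity g(λ) = n − rank(A − λI):
  rank(A − (-4)·I) = 4, so dim ker(A − (-4)·I) = n − 4 = 1
  rank(A − (0)·I) = 2, so dim ker(A − (0)·I) = n − 2 = 3

Summary:
  λ = -4: algebraic multiplicity = 1, geometric multiplicity = 1
  λ = 0: algebraic multiplicity = 4, geometric multiplicity = 3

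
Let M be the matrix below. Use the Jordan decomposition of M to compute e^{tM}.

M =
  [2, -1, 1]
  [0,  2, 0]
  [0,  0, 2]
e^{tM} =
  [exp(2*t), -t*exp(2*t), t*exp(2*t)]
  [0, exp(2*t), 0]
  [0, 0, exp(2*t)]

Strategy: write M = P · J · P⁻¹ where J is a Jordan canonical form, so e^{tM} = P · e^{tJ} · P⁻¹, and e^{tJ} can be computed block-by-block.

M has Jordan form
J =
  [2, 1, 0]
  [0, 2, 0]
  [0, 0, 2]
(up to reordering of blocks).

Per-block formulas:
  For a 1×1 block at λ = 2: exp(t · [2]) = [e^(2t)].
  For a 2×2 Jordan block J_2(2): exp(t · J_2(2)) = e^(2t)·(I + t·N), where N is the 2×2 nilpotent shift.

After assembling e^{tJ} and conjugating by P, we get:

e^{tM} =
  [exp(2*t), -t*exp(2*t), t*exp(2*t)]
  [0, exp(2*t), 0]
  [0, 0, exp(2*t)]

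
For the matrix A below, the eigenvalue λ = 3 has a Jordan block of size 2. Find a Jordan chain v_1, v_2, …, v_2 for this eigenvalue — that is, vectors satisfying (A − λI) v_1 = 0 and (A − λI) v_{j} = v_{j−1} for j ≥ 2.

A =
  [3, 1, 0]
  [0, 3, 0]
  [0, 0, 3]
A Jordan chain for λ = 3 of length 2:
v_1 = (1, 0, 0)ᵀ
v_2 = (0, 1, 0)ᵀ

Let N = A − (3)·I. We want v_2 with N^2 v_2 = 0 but N^1 v_2 ≠ 0; then v_{j-1} := N · v_j for j = 2, …, 2.

Pick v_2 = (0, 1, 0)ᵀ.
Then v_1 = N · v_2 = (1, 0, 0)ᵀ.

Sanity check: (A − (3)·I) v_1 = (0, 0, 0)ᵀ = 0. ✓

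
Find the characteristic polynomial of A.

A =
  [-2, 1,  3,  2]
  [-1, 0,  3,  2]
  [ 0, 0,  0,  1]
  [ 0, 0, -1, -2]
x^4 + 4*x^3 + 6*x^2 + 4*x + 1

Expanding det(x·I − A) (e.g. by cofactor expansion or by noting that A is similar to its Jordan form J, which has the same characteristic polynomial as A) gives
  χ_A(x) = x^4 + 4*x^3 + 6*x^2 + 4*x + 1
which factors as (x + 1)^4. The eigenvalues (with algebraic multiplicities) are λ = -1 with multiplicity 4.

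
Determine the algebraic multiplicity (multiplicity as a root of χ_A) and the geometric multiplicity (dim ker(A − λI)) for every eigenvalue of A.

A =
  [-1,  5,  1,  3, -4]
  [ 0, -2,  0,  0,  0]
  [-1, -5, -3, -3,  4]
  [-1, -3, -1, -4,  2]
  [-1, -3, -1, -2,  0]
λ = -2: alg = 5, geom = 3

Step 1 — factor the characteristic polynomial to read off the algebraic multiplicities:
  χ_A(x) = (x + 2)^5

Step 2 — compute geometric multiplicities via the rank-nullity identity g(λ) = n − rank(A − λI):
  rank(A − (-2)·I) = 2, so dim ker(A − (-2)·I) = n − 2 = 3

Summary:
  λ = -2: algebraic multiplicity = 5, geometric multiplicity = 3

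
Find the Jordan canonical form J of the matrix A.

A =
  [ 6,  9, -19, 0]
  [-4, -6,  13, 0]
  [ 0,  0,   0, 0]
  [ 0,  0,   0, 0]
J_3(0) ⊕ J_1(0)

The characteristic polynomial is
  det(x·I − A) = x^4

Eigenvalues and multiplicities (the geometric multiplicity of λ is n − rank(A − λI), which equals the number of Jordan blocks for λ):
  λ = 0: algebraic multiplicity = 4, geometric multiplicity = 2

Determining the block sizes for each eigenvalue:
  λ = 0: with am = 4 and gm = 2, the partition is not yet determined (e.g. several partitions of 4 into 2 parts exist). Let N = A − (0)·I. Computing rank(N^1) = 2, rank(N^2) = 1, rank(N^3) = 0; the number of blocks of size ≥ j is rank(N^{j−1}) − rank(N^j), giving [2, 1, 1]. So we have 1 block(s) of size 3, 1 block(s) of size 1 → block sizes [3, 1]

Assembling the blocks gives a Jordan form
J =
  [0, 1, 0, 0]
  [0, 0, 1, 0]
  [0, 0, 0, 0]
  [0, 0, 0, 0]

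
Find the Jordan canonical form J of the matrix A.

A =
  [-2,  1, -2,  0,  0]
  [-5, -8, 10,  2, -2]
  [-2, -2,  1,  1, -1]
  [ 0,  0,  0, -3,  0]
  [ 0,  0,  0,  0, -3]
J_2(-3) ⊕ J_2(-3) ⊕ J_1(-3)

The characteristic polynomial is
  det(x·I − A) = x^5 + 15*x^4 + 90*x^3 + 270*x^2 + 405*x + 243 = (x + 3)^5

Eigenvalues and multiplicities (the geometric multiplicity of λ is n − rank(A − λI), which equals the number of Jordan blocks for λ):
  λ = -3: algebraic multiplicity = 5, geometric multiplicity = 3

Determining the block sizes for each eigenvalue:
  λ = -3: with am = 5 and gm = 3, the partition is not yet determined (e.g. several partitions of 5 into 3 parts exist). Let N = A − (-3)·I. Computing rank(N^1) = 2, rank(N^2) = 0; the number of blocks of size ≥ j is rank(N^{j−1}) − rank(N^j), giving [3, 2]. So we have 2 block(s) of size 2, 1 block(s) of size 1 → block sizes [2, 2, 1]

Assembling the blocks gives a Jordan form
J =
  [-3,  1,  0,  0,  0]
  [ 0, -3,  0,  0,  0]
  [ 0,  0, -3,  1,  0]
  [ 0,  0,  0, -3,  0]
  [ 0,  0,  0,  0, -3]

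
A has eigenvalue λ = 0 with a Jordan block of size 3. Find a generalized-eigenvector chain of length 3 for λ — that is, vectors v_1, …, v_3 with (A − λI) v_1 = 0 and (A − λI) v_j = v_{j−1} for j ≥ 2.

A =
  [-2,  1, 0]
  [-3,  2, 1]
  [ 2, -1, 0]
A Jordan chain for λ = 0 of length 3:
v_1 = (1, 2, -1)ᵀ
v_2 = (-2, -3, 2)ᵀ
v_3 = (1, 0, 0)ᵀ

Let N = A − (0)·I. We want v_3 with N^3 v_3 = 0 but N^2 v_3 ≠ 0; then v_{j-1} := N · v_j for j = 3, …, 2.

Pick v_3 = (1, 0, 0)ᵀ.
Then v_2 = N · v_3 = (-2, -3, 2)ᵀ.
Then v_1 = N · v_2 = (1, 2, -1)ᵀ.

Sanity check: (A − (0)·I) v_1 = (0, 0, 0)ᵀ = 0. ✓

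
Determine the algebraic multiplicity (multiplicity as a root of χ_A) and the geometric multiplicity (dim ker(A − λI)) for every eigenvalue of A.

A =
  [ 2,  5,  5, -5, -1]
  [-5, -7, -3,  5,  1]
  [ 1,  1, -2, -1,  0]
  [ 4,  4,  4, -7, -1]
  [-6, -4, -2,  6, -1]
λ = -3: alg = 5, geom = 2

Step 1 — factor the characteristic polynomial to read off the algebraic multiplicities:
  χ_A(x) = (x + 3)^5

Step 2 — compute geometric multiplicities via the rank-nullity identity g(λ) = n − rank(A − λI):
  rank(A − (-3)·I) = 3, so dim ker(A − (-3)·I) = n − 3 = 2

Summary:
  λ = -3: algebraic multiplicity = 5, geometric multiplicity = 2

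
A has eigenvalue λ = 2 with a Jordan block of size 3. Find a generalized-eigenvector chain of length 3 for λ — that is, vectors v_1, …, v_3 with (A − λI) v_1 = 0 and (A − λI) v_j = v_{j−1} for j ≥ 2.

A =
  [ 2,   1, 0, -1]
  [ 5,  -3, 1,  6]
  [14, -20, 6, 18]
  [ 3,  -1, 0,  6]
A Jordan chain for λ = 2 of length 3:
v_1 = (-4, 4, 16, 4)ᵀ
v_2 = (1, -5, -20, -1)ᵀ
v_3 = (0, 1, 0, 0)ᵀ

Let N = A − (2)·I. We want v_3 with N^3 v_3 = 0 but N^2 v_3 ≠ 0; then v_{j-1} := N · v_j for j = 3, …, 2.

Pick v_3 = (0, 1, 0, 0)ᵀ.
Then v_2 = N · v_3 = (1, -5, -20, -1)ᵀ.
Then v_1 = N · v_2 = (-4, 4, 16, 4)ᵀ.

Sanity check: (A − (2)·I) v_1 = (0, 0, 0, 0)ᵀ = 0. ✓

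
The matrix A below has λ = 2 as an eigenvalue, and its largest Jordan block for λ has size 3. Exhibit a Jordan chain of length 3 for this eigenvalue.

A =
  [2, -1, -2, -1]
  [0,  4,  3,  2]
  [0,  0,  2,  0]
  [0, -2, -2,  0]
A Jordan chain for λ = 2 of length 3:
v_1 = (-1, 2, 0, -2)ᵀ
v_2 = (-2, 3, 0, -2)ᵀ
v_3 = (0, 0, 1, 0)ᵀ

Let N = A − (2)·I. We want v_3 with N^3 v_3 = 0 but N^2 v_3 ≠ 0; then v_{j-1} := N · v_j for j = 3, …, 2.

Pick v_3 = (0, 0, 1, 0)ᵀ.
Then v_2 = N · v_3 = (-2, 3, 0, -2)ᵀ.
Then v_1 = N · v_2 = (-1, 2, 0, -2)ᵀ.

Sanity check: (A − (2)·I) v_1 = (0, 0, 0, 0)ᵀ = 0. ✓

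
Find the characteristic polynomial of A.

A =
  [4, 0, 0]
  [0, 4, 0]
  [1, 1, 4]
x^3 - 12*x^2 + 48*x - 64

Expanding det(x·I − A) (e.g. by cofactor expansion or by noting that A is similar to its Jordan form J, which has the same characteristic polynomial as A) gives
  χ_A(x) = x^3 - 12*x^2 + 48*x - 64
which factors as (x - 4)^3. The eigenvalues (with algebraic multiplicities) are λ = 4 with multiplicity 3.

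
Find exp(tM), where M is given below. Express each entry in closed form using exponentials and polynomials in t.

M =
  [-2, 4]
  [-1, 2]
e^{tM} =
  [1 - 2*t, 4*t]
  [-t, 2*t + 1]

Strategy: write M = P · J · P⁻¹ where J is a Jordan canonical form, so e^{tM} = P · e^{tJ} · P⁻¹, and e^{tJ} can be computed block-by-block.

M has Jordan form
J =
  [0, 1]
  [0, 0]
(up to reordering of blocks).

Per-block formulas:
  For a 2×2 Jordan block J_2(0): exp(t · J_2(0)) = e^(0t)·(I + t·N), where N is the 2×2 nilpotent shift.

After assembling e^{tJ} and conjugating by P, we get:

e^{tM} =
  [1 - 2*t, 4*t]
  [-t, 2*t + 1]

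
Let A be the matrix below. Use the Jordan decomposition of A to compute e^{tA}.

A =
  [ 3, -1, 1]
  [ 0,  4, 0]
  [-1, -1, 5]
e^{tA} =
  [-t*exp(4*t) + exp(4*t), -t*exp(4*t), t*exp(4*t)]
  [0, exp(4*t), 0]
  [-t*exp(4*t), -t*exp(4*t), t*exp(4*t) + exp(4*t)]

Strategy: write A = P · J · P⁻¹ where J is a Jordan canonical form, so e^{tA} = P · e^{tJ} · P⁻¹, and e^{tJ} can be computed block-by-block.

A has Jordan form
J =
  [4, 1, 0]
  [0, 4, 0]
  [0, 0, 4]
(up to reordering of blocks).

Per-block formulas:
  For a 1×1 block at λ = 4: exp(t · [4]) = [e^(4t)].
  For a 2×2 Jordan block J_2(4): exp(t · J_2(4)) = e^(4t)·(I + t·N), where N is the 2×2 nilpotent shift.

After assembling e^{tJ} and conjugating by P, we get:

e^{tA} =
  [-t*exp(4*t) + exp(4*t), -t*exp(4*t), t*exp(4*t)]
  [0, exp(4*t), 0]
  [-t*exp(4*t), -t*exp(4*t), t*exp(4*t) + exp(4*t)]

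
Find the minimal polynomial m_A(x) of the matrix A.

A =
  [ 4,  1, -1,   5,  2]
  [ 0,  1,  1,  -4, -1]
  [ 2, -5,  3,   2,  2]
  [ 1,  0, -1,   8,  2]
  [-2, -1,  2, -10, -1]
x^3 - 9*x^2 + 27*x - 27

The characteristic polynomial is χ_A(x) = (x - 3)^5, so the eigenvalues are known. The minimal polynomial is
  m_A(x) = Π_λ (x − λ)^{k_λ}
where k_λ is the size of the *largest* Jordan block for λ (equivalently, the smallest k with (A − λI)^k v = 0 for every generalised eigenvector v of λ).

  λ = 3: largest Jordan block has size 3, contributing (x − 3)^3

So m_A(x) = (x - 3)^3 = x^3 - 9*x^2 + 27*x - 27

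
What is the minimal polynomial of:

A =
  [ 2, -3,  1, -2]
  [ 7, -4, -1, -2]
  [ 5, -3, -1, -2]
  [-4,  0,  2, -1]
x^3 + 3*x^2 + 3*x + 1

The characteristic polynomial is χ_A(x) = (x + 1)^4, so the eigenvalues are known. The minimal polynomial is
  m_A(x) = Π_λ (x − λ)^{k_λ}
where k_λ is the size of the *largest* Jordan block for λ (equivalently, the smallest k with (A − λI)^k v = 0 for every generalised eigenvector v of λ).

  λ = -1: largest Jordan block has size 3, contributing (x + 1)^3

So m_A(x) = (x + 1)^3 = x^3 + 3*x^2 + 3*x + 1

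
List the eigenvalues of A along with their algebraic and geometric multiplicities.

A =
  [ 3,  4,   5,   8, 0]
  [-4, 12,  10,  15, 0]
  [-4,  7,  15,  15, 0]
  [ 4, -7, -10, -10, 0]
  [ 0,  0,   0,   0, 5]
λ = 5: alg = 5, geom = 3

Step 1 — factor the characteristic polynomial to read off the algebraic multiplicities:
  χ_A(x) = (x - 5)^5

Step 2 — compute geometric multiplicities via the rank-nullity identity g(λ) = n − rank(A − λI):
  rank(A − (5)·I) = 2, so dim ker(A − (5)·I) = n − 2 = 3

Summary:
  λ = 5: algebraic multiplicity = 5, geometric multiplicity = 3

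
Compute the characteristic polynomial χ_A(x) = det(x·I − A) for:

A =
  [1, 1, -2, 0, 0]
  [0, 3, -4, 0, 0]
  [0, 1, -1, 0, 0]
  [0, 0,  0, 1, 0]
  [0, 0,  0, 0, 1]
x^5 - 5*x^4 + 10*x^3 - 10*x^2 + 5*x - 1

Expanding det(x·I − A) (e.g. by cofactor expansion or by noting that A is similar to its Jordan form J, which has the same characteristic polynomial as A) gives
  χ_A(x) = x^5 - 5*x^4 + 10*x^3 - 10*x^2 + 5*x - 1
which factors as (x - 1)^5. The eigenvalues (with algebraic multiplicities) are λ = 1 with multiplicity 5.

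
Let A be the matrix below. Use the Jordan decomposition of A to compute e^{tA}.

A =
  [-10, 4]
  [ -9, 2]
e^{tA} =
  [-6*t*exp(-4*t) + exp(-4*t), 4*t*exp(-4*t)]
  [-9*t*exp(-4*t), 6*t*exp(-4*t) + exp(-4*t)]

Strategy: write A = P · J · P⁻¹ where J is a Jordan canonical form, so e^{tA} = P · e^{tJ} · P⁻¹, and e^{tJ} can be computed block-by-block.

A has Jordan form
J =
  [-4,  1]
  [ 0, -4]
(up to reordering of blocks).

Per-block formulas:
  For a 2×2 Jordan block J_2(-4): exp(t · J_2(-4)) = e^(-4t)·(I + t·N), where N is the 2×2 nilpotent shift.

After assembling e^{tJ} and conjugating by P, we get:

e^{tA} =
  [-6*t*exp(-4*t) + exp(-4*t), 4*t*exp(-4*t)]
  [-9*t*exp(-4*t), 6*t*exp(-4*t) + exp(-4*t)]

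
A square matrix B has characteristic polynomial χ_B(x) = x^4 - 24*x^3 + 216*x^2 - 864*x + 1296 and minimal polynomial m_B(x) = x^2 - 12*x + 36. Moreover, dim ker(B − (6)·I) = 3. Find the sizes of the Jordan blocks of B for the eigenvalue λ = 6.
Block sizes for λ = 6: [2, 1, 1]

Step 1 — from the characteristic polynomial, algebraic multiplicity of λ = 6 is 4. From dim ker(B − (6)·I) = 3, there are exactly 3 Jordan blocks for λ = 6.
Step 2 — from the minimal polynomial, the factor (x − 6)^2 tells us the largest block for λ = 6 has size 2.
Step 3 — with total size 4, 3 blocks, and largest block 2, the block sizes (in nonincreasing order) are [2, 1, 1].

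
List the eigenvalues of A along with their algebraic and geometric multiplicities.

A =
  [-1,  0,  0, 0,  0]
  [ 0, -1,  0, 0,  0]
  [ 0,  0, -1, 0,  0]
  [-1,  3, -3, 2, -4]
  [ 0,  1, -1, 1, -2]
λ = -1: alg = 3, geom = 3; λ = 0: alg = 2, geom = 1

Step 1 — factor the characteristic polynomial to read off the algebraic multiplicities:
  χ_A(x) = x^2*(x + 1)^3

Step 2 — compute geometric multiplicities via the rank-nullity identity g(λ) = n − rank(A − λI):
  rank(A − (-1)·I) = 2, so dim ker(A − (-1)·I) = n − 2 = 3
  rank(A − (0)·I) = 4, so dim ker(A − (0)·I) = n − 4 = 1

Summary:
  λ = -1: algebraic multiplicity = 3, geometric multiplicity = 3
  λ = 0: algebraic multiplicity = 2, geometric multiplicity = 1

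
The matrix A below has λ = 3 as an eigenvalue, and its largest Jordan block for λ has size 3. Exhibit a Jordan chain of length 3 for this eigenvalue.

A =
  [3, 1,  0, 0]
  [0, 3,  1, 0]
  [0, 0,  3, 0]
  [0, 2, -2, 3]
A Jordan chain for λ = 3 of length 3:
v_1 = (1, 0, 0, 2)ᵀ
v_2 = (0, 1, 0, -2)ᵀ
v_3 = (0, 0, 1, 0)ᵀ

Let N = A − (3)·I. We want v_3 with N^3 v_3 = 0 but N^2 v_3 ≠ 0; then v_{j-1} := N · v_j for j = 3, …, 2.

Pick v_3 = (0, 0, 1, 0)ᵀ.
Then v_2 = N · v_3 = (0, 1, 0, -2)ᵀ.
Then v_1 = N · v_2 = (1, 0, 0, 2)ᵀ.

Sanity check: (A − (3)·I) v_1 = (0, 0, 0, 0)ᵀ = 0. ✓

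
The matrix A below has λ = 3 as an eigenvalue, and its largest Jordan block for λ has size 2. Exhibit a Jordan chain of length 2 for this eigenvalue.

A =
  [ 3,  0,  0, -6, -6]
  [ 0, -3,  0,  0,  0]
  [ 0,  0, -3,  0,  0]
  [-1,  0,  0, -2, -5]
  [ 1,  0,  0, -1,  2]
A Jordan chain for λ = 3 of length 2:
v_1 = (0, 0, 0, -1, 1)ᵀ
v_2 = (1, 0, 0, 0, 0)ᵀ

Let N = A − (3)·I. We want v_2 with N^2 v_2 = 0 but N^1 v_2 ≠ 0; then v_{j-1} := N · v_j for j = 2, …, 2.

Pick v_2 = (1, 0, 0, 0, 0)ᵀ.
Then v_1 = N · v_2 = (0, 0, 0, -1, 1)ᵀ.

Sanity check: (A − (3)·I) v_1 = (0, 0, 0, 0, 0)ᵀ = 0. ✓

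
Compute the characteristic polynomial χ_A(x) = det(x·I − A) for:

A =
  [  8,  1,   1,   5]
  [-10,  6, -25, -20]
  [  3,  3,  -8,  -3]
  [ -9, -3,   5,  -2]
x^4 - 4*x^3 + 6*x^2 - 4*x + 1

Expanding det(x·I − A) (e.g. by cofactor expansion or by noting that A is similar to its Jordan form J, which has the same characteristic polynomial as A) gives
  χ_A(x) = x^4 - 4*x^3 + 6*x^2 - 4*x + 1
which factors as (x - 1)^4. The eigenvalues (with algebraic multiplicities) are λ = 1 with multiplicity 4.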